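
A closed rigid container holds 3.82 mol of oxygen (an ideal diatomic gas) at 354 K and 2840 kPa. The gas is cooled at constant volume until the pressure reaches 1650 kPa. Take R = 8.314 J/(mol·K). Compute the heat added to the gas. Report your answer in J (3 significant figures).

Q ≈ -11800 J

Constant volume ⇒ W = 0, so Q = ΔU = nCᵥΔT with Cᵥ = 5R/2 = 20.79 J/(mol·K).
At constant V, T₂/T₁ = P₂/P₁ ⇒ ΔT = T₁(P₂/P₁ − 1) = 354·(1650/2840 − 1) = -148.3 K.
ΔU = (3.82)(20.79)(-148.3) = -11777 J.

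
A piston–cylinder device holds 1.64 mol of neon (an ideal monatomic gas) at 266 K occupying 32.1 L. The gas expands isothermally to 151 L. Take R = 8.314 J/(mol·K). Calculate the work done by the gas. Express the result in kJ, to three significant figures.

W ≈ 5.62 kJ

Isothermal: W = nRT ln(V₂/V₁).
W = (1.64)(8.314)(266) × ln(151/32.1)
  = 3627 × 1.548
W_by_gas = 5616 J.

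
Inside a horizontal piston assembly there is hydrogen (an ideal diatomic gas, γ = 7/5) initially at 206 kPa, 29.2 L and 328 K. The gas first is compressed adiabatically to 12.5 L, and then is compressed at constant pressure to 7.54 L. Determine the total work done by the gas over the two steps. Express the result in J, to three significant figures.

W_total ≈ -9430 J

Step 1 (adiabatic): W = (P₁V₁ − P₂V₂)/(γ−1) = (6015 − 8446)/0.4 = -6076 J.
After step 1: P = 675.7 kPa, V = 12.5 L, T = 460.5 K.
Step 2 (isobaric): W = PΔV = (675.7 kPa)(7.54 − 12.5 L) = -3351 J.
W_total = -6076 − 3351 = -9428 J.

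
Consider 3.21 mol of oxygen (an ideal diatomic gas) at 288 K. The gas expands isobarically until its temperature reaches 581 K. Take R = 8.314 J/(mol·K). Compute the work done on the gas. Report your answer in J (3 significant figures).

W ≈ -7820 J

Isobaric: W = P ΔV = nR ΔT.
W = (3.21)(8.314)(581 − 288) = 7820 J.
Work on gas = −W_by = -7820 J.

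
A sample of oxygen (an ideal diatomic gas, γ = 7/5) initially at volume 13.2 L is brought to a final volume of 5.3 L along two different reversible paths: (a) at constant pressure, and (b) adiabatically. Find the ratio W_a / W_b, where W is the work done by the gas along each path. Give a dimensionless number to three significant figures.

W_a / W_b ≈ 0.543

Path (a) isobaric: W = P₁(V₂ − V₁) → W_a/(P₁V₁) = -0.5985.
Path (b) adiabatic: W = P₁V₁(1 − (V₁/V₂)^(γ−1))/(γ−1) → W_b/(P₁V₁) = -1.101.
W_a / W_b = -0.5985 / -1.101 = 0.5434.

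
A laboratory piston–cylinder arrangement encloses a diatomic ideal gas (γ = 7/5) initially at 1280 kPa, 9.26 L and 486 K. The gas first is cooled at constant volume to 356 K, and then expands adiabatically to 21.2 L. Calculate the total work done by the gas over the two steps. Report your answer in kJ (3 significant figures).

W_total ≈ 6.12 kJ

Step 1 (isochoric): W = 0 (constant volume).
After step 1: P = 937.6 kPa (V unchanged).
Step 2 (adiabatic): W = (P₁V₁ − P₂V₂)/(γ−1) = (8682 − 6234)/0.4 = 6122 J.
W_total = 0 + 6122 = 6122 J.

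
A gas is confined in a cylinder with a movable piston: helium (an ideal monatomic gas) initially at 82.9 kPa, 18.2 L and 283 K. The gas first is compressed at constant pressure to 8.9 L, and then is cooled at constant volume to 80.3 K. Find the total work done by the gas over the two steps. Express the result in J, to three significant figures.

Step 1 (isobaric): W = PΔV = (82.9 kPa)(8.9 − 18.2 L) = -771 J.
Step 2 (isochoric): W = 0 (constant volume).
W_total = -771 + 0 = -771 J.

W_total ≈ -771 J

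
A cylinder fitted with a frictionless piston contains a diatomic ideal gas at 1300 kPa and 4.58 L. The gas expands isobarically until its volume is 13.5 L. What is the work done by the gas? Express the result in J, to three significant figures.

W ≈ 11600 J

Isobaric: W = P ΔV.
W = (1300 kPa)(13.5 − 4.58 L) = (1300)(8.92) = 11596 J.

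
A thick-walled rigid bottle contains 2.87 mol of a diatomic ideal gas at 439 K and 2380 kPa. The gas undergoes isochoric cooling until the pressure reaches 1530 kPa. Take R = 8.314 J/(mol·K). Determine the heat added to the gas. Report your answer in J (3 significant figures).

Constant volume ⇒ W = 0, so Q = ΔU = nCᵥΔT with Cᵥ = 5R/2 = 20.79 J/(mol·K).
At constant V, T₂/T₁ = P₂/P₁ ⇒ ΔT = T₁(P₂/P₁ − 1) = 439·(1530/2380 − 1) = -156.8 K.
ΔU = (2.87)(20.79)(-156.8) = -9353 J.

Q ≈ -9350 J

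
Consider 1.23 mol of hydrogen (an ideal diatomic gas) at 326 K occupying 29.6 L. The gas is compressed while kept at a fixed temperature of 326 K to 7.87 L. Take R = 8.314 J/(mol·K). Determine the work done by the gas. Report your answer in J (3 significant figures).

W ≈ -4420 J

Isothermal: W = nRT ln(V₂/V₁).
W = (1.23)(8.314)(326) × ln(7.87/29.6)
  = 3334 × -1.325
W_by_gas = -4416 J.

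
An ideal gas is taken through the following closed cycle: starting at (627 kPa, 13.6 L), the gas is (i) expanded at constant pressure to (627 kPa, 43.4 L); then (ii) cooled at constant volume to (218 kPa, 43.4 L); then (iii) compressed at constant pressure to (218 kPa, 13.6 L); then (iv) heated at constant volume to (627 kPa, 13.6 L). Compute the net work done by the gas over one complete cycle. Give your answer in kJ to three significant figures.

W_net ≈ 12.2 kJ

Constant-volume legs do no work.
W(i) = (627)(43.4 − 13.6) = 18685 J; W(iii) = (218)(13.6 − 43.4) = -6496 J.
W_net = 18685 − 6496 = 12188 J (the clockwise enclosed area).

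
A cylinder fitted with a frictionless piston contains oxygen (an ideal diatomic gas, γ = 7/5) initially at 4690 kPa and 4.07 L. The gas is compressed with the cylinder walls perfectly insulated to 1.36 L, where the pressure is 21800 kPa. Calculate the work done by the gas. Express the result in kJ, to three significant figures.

W ≈ -26.4 kJ

Adiabatic: W = (P₁V₁ − P₂V₂)/(γ − 1) with γ = 7/5.
P₁V₁ = 19088 J, P₂V₂ = 29648 J.
W = (19088 − 29648) / 0.4 = -26399 J.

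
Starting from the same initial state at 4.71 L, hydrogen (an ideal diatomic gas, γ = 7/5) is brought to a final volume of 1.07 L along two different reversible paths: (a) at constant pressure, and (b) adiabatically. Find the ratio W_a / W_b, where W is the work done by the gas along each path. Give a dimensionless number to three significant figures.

W_a / W_b ≈ 0.382

Path (a) isobaric: W = P₁(V₂ − V₁) → W_a/(P₁V₁) = -0.7728.
Path (b) adiabatic: W = P₁V₁(1 − (V₁/V₂)^(γ−1))/(γ−1) → W_b/(P₁V₁) = -2.023.
W_a / W_b = -0.7728 / -2.023 = 0.3821.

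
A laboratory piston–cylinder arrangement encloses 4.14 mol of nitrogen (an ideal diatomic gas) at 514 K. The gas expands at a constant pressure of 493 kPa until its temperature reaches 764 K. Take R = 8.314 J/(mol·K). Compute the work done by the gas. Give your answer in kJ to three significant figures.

Isobaric: W = P ΔV = nR ΔT.
W = (4.14)(8.314)(764 − 514) = 8605 J.

W ≈ 8.60 kJ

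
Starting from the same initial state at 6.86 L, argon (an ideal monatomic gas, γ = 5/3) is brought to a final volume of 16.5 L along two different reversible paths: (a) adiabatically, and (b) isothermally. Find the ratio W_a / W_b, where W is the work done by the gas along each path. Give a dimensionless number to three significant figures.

Path (a) adiabatic: W = P₁V₁(1 − (V₁/V₂)^(γ−1))/(γ−1) → W_a/(P₁V₁) = 0.6644.
Path (b) isothermal: W = P₁V₁ ln(V₂/V₁) → W_b/(P₁V₁) = 0.8777.
W_a / W_b = 0.6644 / 0.8777 = 0.757.

W_a / W_b ≈ 0.757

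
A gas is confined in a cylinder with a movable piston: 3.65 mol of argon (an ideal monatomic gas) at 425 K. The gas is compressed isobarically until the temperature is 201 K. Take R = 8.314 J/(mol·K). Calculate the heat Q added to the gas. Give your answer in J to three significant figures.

Isobaric: W = nRΔT = (3.65)(8.314)(-224) = -6798 J.
ΔU = nCᵥΔT with Cᵥ = 3R/2: ΔU = (3.65)(12.47)(-224) = -10196 J.
Q = ΔU + W = -10196 − 6798 = -16994 J.

Q ≈ -17000 J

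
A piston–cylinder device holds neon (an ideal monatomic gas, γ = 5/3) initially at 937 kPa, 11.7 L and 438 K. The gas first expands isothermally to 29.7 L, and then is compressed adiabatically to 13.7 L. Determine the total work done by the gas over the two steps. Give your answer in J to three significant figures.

Step 1 (isothermal): W = P₁V₁ ln(V₂/V₁) = (10963) ln(29.7/11.7) = 10213 J.
After step 1: P = 369.1 kPa, V = 29.7 L, T = 438 K.
Step 2 (adiabatic): W = (P₁V₁ − P₂V₂)/(γ−1) = (10963 − 18363)/0.667 = -11101 J.
W_total = 10213 − 11101 = -887.9 J.

W_total ≈ -888 J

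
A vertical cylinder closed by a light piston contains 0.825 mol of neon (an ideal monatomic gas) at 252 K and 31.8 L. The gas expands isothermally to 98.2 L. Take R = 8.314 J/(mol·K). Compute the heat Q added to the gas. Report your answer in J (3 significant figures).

Isothermal ⇒ ΔU = 0, so Q = W = nRT ln(V₂/V₁).
Q = (0.825)(8.314)(252) ln(98.2/31.8) = 1728 × 1.128 = 1949 J.

Q ≈ 1950 J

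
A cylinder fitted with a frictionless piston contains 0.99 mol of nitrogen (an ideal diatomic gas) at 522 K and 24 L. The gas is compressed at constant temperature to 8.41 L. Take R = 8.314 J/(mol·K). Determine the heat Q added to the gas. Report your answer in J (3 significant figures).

Q ≈ -4510 J

Isothermal ⇒ ΔU = 0, so Q = W = nRT ln(V₂/V₁).
Q = (0.99)(8.314)(522) ln(8.41/24) = 4297 × -1.049 = -4505 J.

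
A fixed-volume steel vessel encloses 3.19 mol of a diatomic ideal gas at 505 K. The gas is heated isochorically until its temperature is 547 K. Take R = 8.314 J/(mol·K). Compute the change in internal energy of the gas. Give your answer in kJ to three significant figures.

Constant volume ⇒ W = 0, so Q = ΔU = nCᵥΔT with Cᵥ = 5R/2 = 20.79 J/(mol·K).
ΔU = (3.19)(20.79)(547 − 505) = 2785 J.

ΔU ≈ 2.78 kJ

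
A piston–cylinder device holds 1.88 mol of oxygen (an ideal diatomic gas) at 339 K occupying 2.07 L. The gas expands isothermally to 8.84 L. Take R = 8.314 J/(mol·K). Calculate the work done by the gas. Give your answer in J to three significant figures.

W ≈ 7690 J

Isothermal: W = nRT ln(V₂/V₁).
W = (1.88)(8.314)(339) × ln(8.84/2.07)
  = 5299 × 1.452
W_by_gas = 7692 J.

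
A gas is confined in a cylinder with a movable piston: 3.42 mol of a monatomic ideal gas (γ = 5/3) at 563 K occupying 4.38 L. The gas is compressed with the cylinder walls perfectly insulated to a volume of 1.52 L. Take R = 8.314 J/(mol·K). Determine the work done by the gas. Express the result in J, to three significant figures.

W ≈ -24600 J

Adiabatic: TV^(γ−1) = const with γ = 5/3.
T₂ = T₁ (V₁/V₂)^(γ−1) = 563 × (4.38/1.52)^0.667 = 563 × 2.025 = 1140 K.
W_by = nCᵥ(T₁ − T₂) = (3.42)(12.47)(563 − 1140) = -24612 J.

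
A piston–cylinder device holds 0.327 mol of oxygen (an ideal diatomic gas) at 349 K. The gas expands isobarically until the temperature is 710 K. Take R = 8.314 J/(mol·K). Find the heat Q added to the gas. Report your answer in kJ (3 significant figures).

Isobaric: W = nRΔT = (0.327)(8.314)(361) = 981.4 J.
ΔU = nCᵥΔT with Cᵥ = 5R/2: ΔU = (0.327)(20.79)(361) = 2454 J.
Q = ΔU + W = 2454 + 981.4 = 3435 J.

Q ≈ 3.44 kJ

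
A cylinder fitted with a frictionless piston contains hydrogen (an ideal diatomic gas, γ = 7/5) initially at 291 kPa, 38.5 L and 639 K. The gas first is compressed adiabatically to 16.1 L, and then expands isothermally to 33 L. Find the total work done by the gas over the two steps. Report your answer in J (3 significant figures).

Step 1 (adiabatic): W = (P₁V₁ − P₂V₂)/(γ−1) = (11204 − 15878)/0.4 = -11687 J.
After step 1: P = 986.2 kPa, V = 16.1 L, T = 905.6 K.
Step 2 (isothermal): W = P₁V₁ ln(V₂/V₁) = (15878) ln(33/16.1) = 11396 J.
W_total = -11687 + 11396 = -291.6 J.

W_total ≈ -292 J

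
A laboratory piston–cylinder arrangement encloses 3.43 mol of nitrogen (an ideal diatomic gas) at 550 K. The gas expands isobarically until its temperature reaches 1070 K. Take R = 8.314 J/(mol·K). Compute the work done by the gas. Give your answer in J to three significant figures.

Isobaric: W = P ΔV = nR ΔT.
W = (3.43)(8.314)(1070 − 550) = 14829 J.

W ≈ 14800 J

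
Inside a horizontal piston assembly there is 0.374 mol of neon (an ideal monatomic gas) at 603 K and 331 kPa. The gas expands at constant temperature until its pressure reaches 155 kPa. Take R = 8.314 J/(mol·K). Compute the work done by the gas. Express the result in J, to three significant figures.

W ≈ 1420 J

Isothermal process: W = nRT ln(V₂/V₁) = nRT ln(P₁/P₂).
W = (0.374)(8.314)(603) × ln(331/155)
  = 1875 × ln(2.135) = 1875 × 0.7587
W_by_gas = 1423 J.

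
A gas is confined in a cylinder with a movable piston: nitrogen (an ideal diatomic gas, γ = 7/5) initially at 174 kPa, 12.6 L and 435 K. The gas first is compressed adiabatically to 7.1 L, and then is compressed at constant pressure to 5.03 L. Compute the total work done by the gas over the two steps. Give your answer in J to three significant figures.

Step 1 (adiabatic): W = (P₁V₁ − P₂V₂)/(γ−1) = (2192 − 2758)/0.4 = -1414 J.
After step 1: P = 388.4 kPa, V = 7.1 L, T = 547.2 K.
Step 2 (isobaric): W = PΔV = (388.4 kPa)(5.03 − 7.1 L) = -804 J.
W_total = -1414 − 804 = -2218 J.

W_total ≈ -2220 J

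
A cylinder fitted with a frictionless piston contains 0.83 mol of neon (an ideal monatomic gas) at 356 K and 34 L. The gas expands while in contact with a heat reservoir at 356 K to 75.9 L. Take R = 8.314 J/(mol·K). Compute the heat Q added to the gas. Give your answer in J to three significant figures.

Q ≈ 1970 J

Isothermal ⇒ ΔU = 0, so Q = W = nRT ln(V₂/V₁).
Q = (0.83)(8.314)(356) ln(75.9/34) = 2457 × 0.8031 = 1973 J.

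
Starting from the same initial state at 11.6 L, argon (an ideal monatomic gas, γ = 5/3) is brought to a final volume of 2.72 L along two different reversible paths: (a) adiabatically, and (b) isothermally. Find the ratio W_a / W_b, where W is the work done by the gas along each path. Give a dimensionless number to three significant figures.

W_a / W_b ≈ 1.69

Path (a) adiabatic: W = P₁V₁(1 − (V₁/V₂)^(γ−1))/(γ−1) → W_a/(P₁V₁) = -2.445.
Path (b) isothermal: W = P₁V₁ ln(V₂/V₁) → W_b/(P₁V₁) = -1.45.
W_a / W_b = -2.445 / -1.45 = 1.686.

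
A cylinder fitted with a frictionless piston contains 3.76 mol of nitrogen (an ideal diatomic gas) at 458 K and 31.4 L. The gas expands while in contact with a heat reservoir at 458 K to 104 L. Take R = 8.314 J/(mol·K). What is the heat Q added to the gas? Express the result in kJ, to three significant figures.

Q ≈ 17.1 kJ

Isothermal ⇒ ΔU = 0, so Q = W = nRT ln(V₂/V₁).
Q = (3.76)(8.314)(458) ln(104/31.4) = 14317 × 1.198 = 17146 J.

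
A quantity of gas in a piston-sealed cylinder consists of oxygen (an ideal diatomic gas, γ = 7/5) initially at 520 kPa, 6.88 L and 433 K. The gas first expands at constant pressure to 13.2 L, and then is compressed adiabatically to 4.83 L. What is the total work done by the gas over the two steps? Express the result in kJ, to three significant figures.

W_total ≈ -5.21 kJ

Step 1 (isobaric): W = PΔV = (520 kPa)(13.2 − 6.88 L) = 3286 J.
After step 1: P = 520 kPa, V = 13.2 L, T = 830.8 K.
Step 2 (adiabatic): W = (P₁V₁ − P₂V₂)/(γ−1) = (6864 − 10262)/0.4 = -8495 J.
W_total = 3286 − 8495 = -5208 J.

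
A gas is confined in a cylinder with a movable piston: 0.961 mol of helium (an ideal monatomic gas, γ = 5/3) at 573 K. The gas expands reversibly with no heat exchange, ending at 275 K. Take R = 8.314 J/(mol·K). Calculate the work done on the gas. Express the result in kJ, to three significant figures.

W ≈ -3.57 kJ

Adiabatic ⇒ Q = 0, so W_by = −ΔU = nCᵥ(T₁ − T₂).
Cᵥ = 3R/2 = 12.47 J/(mol·K).
W = (0.961)(12.47)(573 − 275) = 3571 J.
Work on gas = −W_by = -3571 J.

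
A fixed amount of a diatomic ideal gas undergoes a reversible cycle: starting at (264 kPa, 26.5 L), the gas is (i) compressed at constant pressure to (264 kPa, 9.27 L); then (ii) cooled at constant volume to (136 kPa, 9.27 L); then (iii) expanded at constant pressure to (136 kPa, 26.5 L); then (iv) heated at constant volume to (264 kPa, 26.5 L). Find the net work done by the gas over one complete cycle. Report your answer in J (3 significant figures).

W_net ≈ -2210 J

Constant-volume legs do no work.
W(i) = (264)(9.27 − 26.5) = -4549 J; W(iii) = (136)(26.5 − 9.27) = 2343 J.
W_net = -4549 + 2343 = -2205 J (the counter-clockwise enclosed area).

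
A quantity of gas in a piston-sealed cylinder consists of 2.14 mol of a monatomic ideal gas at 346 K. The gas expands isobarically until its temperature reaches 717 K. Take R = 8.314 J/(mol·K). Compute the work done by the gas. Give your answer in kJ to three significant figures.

W ≈ 6.60 kJ

Isobaric: W = P ΔV = nR ΔT.
W = (2.14)(8.314)(717 − 346) = 6601 J.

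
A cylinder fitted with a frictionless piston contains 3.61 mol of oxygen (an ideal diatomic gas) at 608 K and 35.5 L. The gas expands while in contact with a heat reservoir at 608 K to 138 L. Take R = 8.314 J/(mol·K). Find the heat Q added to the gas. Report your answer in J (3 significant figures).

Isothermal ⇒ ΔU = 0, so Q = W = nRT ln(V₂/V₁).
Q = (3.61)(8.314)(608) ln(138/35.5) = 18248 × 1.358 = 24776 J.

Q ≈ 24800 J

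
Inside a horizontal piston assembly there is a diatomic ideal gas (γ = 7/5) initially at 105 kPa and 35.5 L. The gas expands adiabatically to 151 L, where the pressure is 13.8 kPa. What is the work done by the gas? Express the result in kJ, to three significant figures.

Adiabatic: W = (P₁V₁ − P₂V₂)/(γ − 1) with γ = 7/5.
P₁V₁ = 3728 J, P₂V₂ = 2084 J.
W = (3728 − 2084) / 0.4 = 4109 J.

W ≈ 4.11 kJ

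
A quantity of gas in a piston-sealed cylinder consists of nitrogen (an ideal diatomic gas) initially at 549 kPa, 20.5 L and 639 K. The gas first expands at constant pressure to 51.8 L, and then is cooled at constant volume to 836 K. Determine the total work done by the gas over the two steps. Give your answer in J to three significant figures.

W_total ≈ 17200 J

Step 1 (isobaric): W = PΔV = (549 kPa)(51.8 − 20.5 L) = 17184 J.
Step 2 (isochoric): W = 0 (constant volume).
W_total = 17184 + 0 = 17184 J.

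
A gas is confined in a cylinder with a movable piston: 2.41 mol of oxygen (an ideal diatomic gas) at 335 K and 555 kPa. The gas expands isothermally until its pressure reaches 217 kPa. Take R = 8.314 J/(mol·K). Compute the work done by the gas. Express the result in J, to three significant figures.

W ≈ 6300 J

Isothermal process: W = nRT ln(V₂/V₁) = nRT ln(P₁/P₂).
W = (2.41)(8.314)(335) × ln(555/217)
  = 6712 × ln(2.558) = 6712 × 0.9391
W_by_gas = 6303 J.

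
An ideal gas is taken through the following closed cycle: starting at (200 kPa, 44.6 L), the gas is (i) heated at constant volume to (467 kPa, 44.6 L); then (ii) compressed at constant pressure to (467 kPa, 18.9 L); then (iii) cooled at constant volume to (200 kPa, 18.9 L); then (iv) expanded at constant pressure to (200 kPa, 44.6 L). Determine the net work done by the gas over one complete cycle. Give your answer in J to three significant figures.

Constant-volume legs do no work.
W(ii) = (467)(18.9 − 44.6) = -12002 J; W(iv) = (200)(44.6 − 18.9) = 5140 J.
W_net = -12002 + 5140 = -6862 J (the counter-clockwise enclosed area).

W_net ≈ -6860 J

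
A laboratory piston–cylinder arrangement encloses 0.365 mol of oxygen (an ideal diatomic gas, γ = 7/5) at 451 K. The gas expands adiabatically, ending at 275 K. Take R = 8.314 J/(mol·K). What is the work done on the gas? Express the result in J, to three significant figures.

W ≈ -1340 J

Adiabatic ⇒ Q = 0, so W_by = −ΔU = nCᵥ(T₁ − T₂).
Cᵥ = 5R/2 = 20.79 J/(mol·K).
W = (0.365)(20.79)(451 − 275) = 1335 J.
Work on gas = −W_by = -1335 J.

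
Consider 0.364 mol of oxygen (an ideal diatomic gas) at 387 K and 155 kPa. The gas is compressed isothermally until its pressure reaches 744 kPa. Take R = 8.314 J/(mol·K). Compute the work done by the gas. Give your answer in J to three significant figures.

W ≈ -1840 J

Isothermal process: W = nRT ln(V₂/V₁) = nRT ln(P₁/P₂).
W = (0.364)(8.314)(387) × ln(155/744)
  = 1171 × ln(0.2083) = 1171 × -1.569
W_by_gas = -1837 J.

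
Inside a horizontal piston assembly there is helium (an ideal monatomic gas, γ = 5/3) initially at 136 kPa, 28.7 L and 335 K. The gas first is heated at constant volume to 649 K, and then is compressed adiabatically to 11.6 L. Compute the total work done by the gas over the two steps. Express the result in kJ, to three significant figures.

W_total ≈ -9.41 kJ

Step 1 (isochoric): W = 0 (constant volume).
After step 1: P = 263.5 kPa (V unchanged).
Step 2 (adiabatic): W = (P₁V₁ − P₂V₂)/(γ−1) = (7562 − 13833)/0.667 = -9406 J.
W_total = 0 − 9406 = -9406 J.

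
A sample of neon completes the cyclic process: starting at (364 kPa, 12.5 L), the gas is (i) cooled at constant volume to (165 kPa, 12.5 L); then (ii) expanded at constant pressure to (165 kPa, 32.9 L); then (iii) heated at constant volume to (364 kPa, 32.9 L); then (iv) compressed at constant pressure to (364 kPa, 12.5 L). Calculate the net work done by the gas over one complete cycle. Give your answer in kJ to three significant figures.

Constant-volume legs do no work.
W(ii) = (165)(32.9 − 12.5) = 3366 J; W(iv) = (364)(12.5 − 32.9) = -7426 J.
W_net = 3366 − 7426 = -4060 J (the counter-clockwise enclosed area).

W_net ≈ -4.06 kJ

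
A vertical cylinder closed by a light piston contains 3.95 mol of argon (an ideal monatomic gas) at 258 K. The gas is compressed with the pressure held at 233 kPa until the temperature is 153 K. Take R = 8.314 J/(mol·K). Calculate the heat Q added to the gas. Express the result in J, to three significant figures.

Q ≈ -8620 J

Isobaric: W = nRΔT = (3.95)(8.314)(-105) = -3448 J.
ΔU = nCᵥΔT with Cᵥ = 3R/2: ΔU = (3.95)(12.47)(-105) = -5172 J.
Q = ΔU + W = -5172 − 3448 = -8621 J.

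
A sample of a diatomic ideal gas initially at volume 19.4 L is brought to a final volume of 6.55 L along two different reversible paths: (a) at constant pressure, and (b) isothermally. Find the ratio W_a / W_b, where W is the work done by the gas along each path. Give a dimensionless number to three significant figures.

Path (a) isobaric: W = P₁(V₂ − V₁) → W_a/(P₁V₁) = -0.6624.
Path (b) isothermal: W = P₁V₁ ln(V₂/V₁) → W_b/(P₁V₁) = -1.086.
W_a / W_b = -0.6624 / -1.086 = 0.61.

W_a / W_b ≈ 0.610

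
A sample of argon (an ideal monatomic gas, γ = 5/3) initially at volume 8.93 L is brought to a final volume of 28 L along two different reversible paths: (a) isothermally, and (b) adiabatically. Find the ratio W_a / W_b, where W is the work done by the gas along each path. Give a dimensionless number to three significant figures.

W_a / W_b ≈ 1.43

Path (a) isothermal: W = P₁V₁ ln(V₂/V₁) → W_a/(P₁V₁) = 1.143.
Path (b) adiabatic: W = P₁V₁(1 − (V₁/V₂)^(γ−1))/(γ−1) → W_b/(P₁V₁) = 0.7998.
W_a / W_b = 1.143 / 0.7998 = 1.429.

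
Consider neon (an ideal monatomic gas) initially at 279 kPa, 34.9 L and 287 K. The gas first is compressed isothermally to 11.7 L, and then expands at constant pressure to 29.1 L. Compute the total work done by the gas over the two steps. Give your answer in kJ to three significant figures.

Step 1 (isothermal): W = P₁V₁ ln(V₂/V₁) = (9737) ln(11.7/34.9) = -10642 J.
After step 1: P = 832.2 kPa, V = 11.7 L, T = 287 K.
Step 2 (isobaric): W = PΔV = (832.2 kPa)(29.1 − 11.7 L) = 14481 J.
W_total = -10642 + 14481 = 3839 J.

W_total ≈ 3.84 kJ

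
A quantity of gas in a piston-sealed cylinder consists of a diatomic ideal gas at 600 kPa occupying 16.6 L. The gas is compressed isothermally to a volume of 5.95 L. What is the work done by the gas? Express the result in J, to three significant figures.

Isothermal: W = nRT ln(V₂/V₁) = P₁V₁ ln(V₂/V₁).
P₁V₁ = (600 kPa)(16.6 L) = 9960 J.
W = 9960 × ln(5.95/16.6) = 9960 × -1.026
W_by_gas = -10219 J.

W ≈ -10200 J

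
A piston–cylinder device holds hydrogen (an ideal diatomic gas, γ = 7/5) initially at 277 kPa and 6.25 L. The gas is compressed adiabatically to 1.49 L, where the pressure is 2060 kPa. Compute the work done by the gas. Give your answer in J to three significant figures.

Adiabatic: W = (P₁V₁ − P₂V₂)/(γ − 1) with γ = 7/5.
P₁V₁ = 1731 J, P₂V₂ = 3069 J.
W = (1731 − 3069) / 0.4 = -3345 J.

W ≈ -3350 J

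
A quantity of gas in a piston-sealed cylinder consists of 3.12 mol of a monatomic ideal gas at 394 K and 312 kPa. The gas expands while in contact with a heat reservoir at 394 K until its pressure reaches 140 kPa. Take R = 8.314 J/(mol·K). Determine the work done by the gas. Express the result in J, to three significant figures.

W ≈ 8190 J

Isothermal process: W = nRT ln(V₂/V₁) = nRT ln(P₁/P₂).
W = (3.12)(8.314)(394) × ln(312/140)
  = 10220 × ln(2.229) = 10220 × 0.8014
W_by_gas = 8190 J.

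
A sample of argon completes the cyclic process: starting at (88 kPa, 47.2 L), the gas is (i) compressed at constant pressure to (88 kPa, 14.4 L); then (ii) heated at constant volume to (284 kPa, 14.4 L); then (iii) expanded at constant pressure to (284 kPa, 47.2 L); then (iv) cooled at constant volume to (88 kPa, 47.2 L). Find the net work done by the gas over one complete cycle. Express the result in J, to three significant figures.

Constant-volume legs do no work.
W(i) = (88)(14.4 − 47.2) = -2886 J; W(iii) = (284)(47.2 − 14.4) = 9315 J.
W_net = -2886 + 9315 = 6429 J (the clockwise enclosed area).

W_net ≈ 6430 J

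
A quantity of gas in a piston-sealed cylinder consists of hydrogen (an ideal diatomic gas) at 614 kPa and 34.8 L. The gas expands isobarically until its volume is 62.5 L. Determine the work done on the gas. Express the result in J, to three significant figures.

W ≈ -17000 J

Isobaric: W = P ΔV.
W = (614 kPa)(62.5 − 34.8 L) = (614)(27.7) = 17008 J.
Work on gas = −W_by = -17008 J.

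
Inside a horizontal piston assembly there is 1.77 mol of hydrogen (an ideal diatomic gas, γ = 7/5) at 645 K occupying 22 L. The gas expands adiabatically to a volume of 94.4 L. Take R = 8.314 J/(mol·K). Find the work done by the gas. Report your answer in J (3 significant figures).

W ≈ 10500 J

Adiabatic: TV^(γ−1) = const with γ = 7/5.
T₂ = T₁ (V₁/V₂)^(γ−1) = 645 × (22/94.4)^0.4 = 645 × 0.5584 = 360.2 K.
W_by = nCᵥ(T₁ − T₂) = (1.77)(20.79)(645 − 360.2) = 10478 J.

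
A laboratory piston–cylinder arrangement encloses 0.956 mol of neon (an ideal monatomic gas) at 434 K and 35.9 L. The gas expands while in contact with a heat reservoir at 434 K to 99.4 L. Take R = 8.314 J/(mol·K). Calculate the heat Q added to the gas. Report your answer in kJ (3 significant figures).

Q ≈ 3.51 kJ

Isothermal ⇒ ΔU = 0, so Q = W = nRT ln(V₂/V₁).
Q = (0.956)(8.314)(434) ln(99.4/35.9) = 3450 × 1.018 = 3513 J.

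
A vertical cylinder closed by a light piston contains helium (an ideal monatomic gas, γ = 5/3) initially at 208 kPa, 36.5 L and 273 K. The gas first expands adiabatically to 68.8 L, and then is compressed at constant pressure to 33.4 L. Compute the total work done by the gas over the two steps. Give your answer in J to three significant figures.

W_total ≈ 1360 J

Step 1 (adiabatic): W = (P₁V₁ − P₂V₂)/(γ−1) = (7592 − 4975)/0.667 = 3925 J.
After step 1: P = 72.32 kPa, V = 68.8 L, T = 178.9 K.
Step 2 (isobaric): W = PΔV = (72.32 kPa)(33.4 − 68.8 L) = -2560 J.
W_total = 3925 − 2560 = 1365 J.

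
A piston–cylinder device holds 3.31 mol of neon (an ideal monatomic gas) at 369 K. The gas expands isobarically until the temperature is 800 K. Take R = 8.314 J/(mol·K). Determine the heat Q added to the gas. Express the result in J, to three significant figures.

Isobaric: W = nRΔT = (3.31)(8.314)(431) = 11861 J.
ΔU = nCᵥΔT with Cᵥ = 3R/2: ΔU = (3.31)(12.47)(431) = 17791 J.
Q = ΔU + W = 17791 + 11861 = 29652 J.

Q ≈ 29700 J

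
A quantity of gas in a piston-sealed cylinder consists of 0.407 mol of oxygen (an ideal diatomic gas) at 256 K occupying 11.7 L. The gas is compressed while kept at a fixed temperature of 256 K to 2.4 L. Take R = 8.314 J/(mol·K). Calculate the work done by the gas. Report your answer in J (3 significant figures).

W ≈ -1370 J

Isothermal: W = nRT ln(V₂/V₁).
W = (0.407)(8.314)(256) × ln(2.4/11.7)
  = 866.3 × -1.584
W_by_gas = -1372 J.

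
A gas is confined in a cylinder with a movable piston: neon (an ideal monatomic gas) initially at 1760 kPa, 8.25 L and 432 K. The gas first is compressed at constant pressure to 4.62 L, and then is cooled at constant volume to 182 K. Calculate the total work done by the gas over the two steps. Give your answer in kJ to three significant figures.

Step 1 (isobaric): W = PΔV = (1760 kPa)(4.62 − 8.25 L) = -6389 J.
Step 2 (isochoric): W = 0 (constant volume).
W_total = -6389 + 0 = -6389 J.

W_total ≈ -6.39 kJ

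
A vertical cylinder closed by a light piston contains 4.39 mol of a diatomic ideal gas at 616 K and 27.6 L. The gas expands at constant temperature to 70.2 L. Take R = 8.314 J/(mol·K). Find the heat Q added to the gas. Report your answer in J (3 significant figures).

Q ≈ 21000 J

Isothermal ⇒ ΔU = 0, so Q = W = nRT ln(V₂/V₁).
Q = (4.39)(8.314)(616) ln(70.2/27.6) = 22483 × 0.9335 = 20989 J.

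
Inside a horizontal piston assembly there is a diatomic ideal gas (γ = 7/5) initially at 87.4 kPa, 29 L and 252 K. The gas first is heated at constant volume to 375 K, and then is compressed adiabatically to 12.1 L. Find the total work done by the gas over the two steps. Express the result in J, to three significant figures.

W_total ≈ -3950 J

Step 1 (isochoric): W = 0 (constant volume).
After step 1: P = 130.1 kPa (V unchanged).
Step 2 (adiabatic): W = (P₁V₁ − P₂V₂)/(γ−1) = (3772 − 5350)/0.4 = -3947 J.
W_total = 0 − 3947 = -3947 J.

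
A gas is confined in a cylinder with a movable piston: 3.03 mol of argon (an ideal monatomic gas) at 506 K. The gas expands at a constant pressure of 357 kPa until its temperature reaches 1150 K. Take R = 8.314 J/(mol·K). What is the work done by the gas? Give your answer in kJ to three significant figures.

W ≈ 16.2 kJ

Isobaric: W = P ΔV = nR ΔT.
W = (3.03)(8.314)(1150 − 506) = 16223 J.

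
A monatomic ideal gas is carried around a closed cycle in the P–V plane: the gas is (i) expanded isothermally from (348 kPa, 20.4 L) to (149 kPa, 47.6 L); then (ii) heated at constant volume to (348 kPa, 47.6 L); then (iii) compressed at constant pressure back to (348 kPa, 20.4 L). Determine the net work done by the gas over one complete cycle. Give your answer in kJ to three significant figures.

Leg (i): W = PᵢVᵢ ln(V_f/Vᵢ) = (7099) ln(47.6/20.4) = 6015 J.
Leg (ii): W = 0.
Leg (iii): W = PΔV = (348)(20.4 − 47.6) = -9466 J.
W_net = 6015 − 9466 = -3450 J.

W_net ≈ -3.45 kJ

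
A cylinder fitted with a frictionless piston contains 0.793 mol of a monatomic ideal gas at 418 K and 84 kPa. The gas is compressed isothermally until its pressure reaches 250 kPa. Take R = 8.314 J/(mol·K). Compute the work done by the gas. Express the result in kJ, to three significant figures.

W ≈ -3.01 kJ

Isothermal process: W = nRT ln(V₂/V₁) = nRT ln(P₁/P₂).
W = (0.793)(8.314)(418) × ln(84/250)
  = 2756 × ln(0.336) = 2756 × -1.091
W_by_gas = -3006 J.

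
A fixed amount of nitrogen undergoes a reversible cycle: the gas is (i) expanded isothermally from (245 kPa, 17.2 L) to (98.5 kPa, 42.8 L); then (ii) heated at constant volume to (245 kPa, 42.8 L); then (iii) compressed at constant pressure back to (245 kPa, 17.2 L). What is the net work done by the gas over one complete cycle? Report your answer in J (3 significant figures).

Leg (i): W = PᵢVᵢ ln(V_f/Vᵢ) = (4214) ln(42.8/17.2) = 3842 J.
Leg (ii): W = 0.
Leg (iii): W = PΔV = (245)(17.2 − 42.8) = -6272 J.
W_net = 3842 − 6272 = -2430 J.

W_net ≈ -2430 J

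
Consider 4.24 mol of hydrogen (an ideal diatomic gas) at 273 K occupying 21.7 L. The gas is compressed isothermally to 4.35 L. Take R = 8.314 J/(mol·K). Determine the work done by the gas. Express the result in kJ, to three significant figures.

Isothermal: W = nRT ln(V₂/V₁).
W = (4.24)(8.314)(273) × ln(4.35/21.7)
  = 9624 × -1.607
W_by_gas = -15466 J.

W ≈ -15.5 kJ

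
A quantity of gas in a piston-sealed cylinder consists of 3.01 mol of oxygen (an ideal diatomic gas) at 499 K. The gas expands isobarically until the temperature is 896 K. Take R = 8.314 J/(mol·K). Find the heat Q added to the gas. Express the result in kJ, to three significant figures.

Q ≈ 34.8 kJ

Isobaric: W = nRΔT = (3.01)(8.314)(397) = 9935 J.
ΔU = nCᵥΔT with Cᵥ = 5R/2: ΔU = (3.01)(20.79)(397) = 24837 J.
Q = ΔU + W = 24837 + 9935 = 34772 J.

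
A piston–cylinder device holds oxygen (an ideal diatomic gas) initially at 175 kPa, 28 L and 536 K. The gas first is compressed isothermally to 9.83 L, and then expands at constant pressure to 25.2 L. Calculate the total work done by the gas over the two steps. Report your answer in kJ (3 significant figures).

Step 1 (isothermal): W = P₁V₁ ln(V₂/V₁) = (4900) ln(9.83/28) = -5129 J.
After step 1: P = 498.5 kPa, V = 9.83 L, T = 536 K.
Step 2 (isobaric): W = PΔV = (498.5 kPa)(25.2 − 9.83 L) = 7662 J.
W_total = -5129 + 7662 = 2532 J.

W_total ≈ 2.53 kJ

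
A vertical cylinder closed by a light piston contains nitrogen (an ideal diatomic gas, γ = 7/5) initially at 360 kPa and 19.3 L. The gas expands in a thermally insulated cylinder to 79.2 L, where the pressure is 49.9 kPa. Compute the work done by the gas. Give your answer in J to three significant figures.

Adiabatic: W = (P₁V₁ − P₂V₂)/(γ − 1) with γ = 7/5.
P₁V₁ = 6948 J, P₂V₂ = 3952 J.
W = (6948 − 3952) / 0.4 = 7490 J.

W ≈ 7490 J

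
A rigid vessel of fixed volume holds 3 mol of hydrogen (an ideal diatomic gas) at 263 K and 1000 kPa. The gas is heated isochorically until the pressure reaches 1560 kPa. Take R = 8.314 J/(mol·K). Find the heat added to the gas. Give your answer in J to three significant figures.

Constant volume ⇒ W = 0, so Q = ΔU = nCᵥΔT with Cᵥ = 5R/2 = 20.79 J/(mol·K).
At constant V, T₂/T₁ = P₂/P₁ ⇒ ΔT = T₁(P₂/P₁ − 1) = 263·(1560/1000 − 1) = 147.3 K.
ΔU = (3)(20.79)(147.3) = 9184 J.

Q ≈ 9180 J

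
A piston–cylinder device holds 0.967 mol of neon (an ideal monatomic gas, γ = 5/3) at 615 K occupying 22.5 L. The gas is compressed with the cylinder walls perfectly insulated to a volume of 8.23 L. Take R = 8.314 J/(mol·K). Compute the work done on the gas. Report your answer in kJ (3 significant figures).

Adiabatic: TV^(γ−1) = const with γ = 5/3.
T₂ = T₁ (V₁/V₂)^(γ−1) = 615 × (22.5/8.23)^0.667 = 615 × 1.955 = 1202 K.
W_by = nCᵥ(T₁ − T₂) = (0.967)(12.47)(615 − 1202) = -7084 J.
Work on gas = −W_by = 7084 J.

W ≈ 7.08 kJ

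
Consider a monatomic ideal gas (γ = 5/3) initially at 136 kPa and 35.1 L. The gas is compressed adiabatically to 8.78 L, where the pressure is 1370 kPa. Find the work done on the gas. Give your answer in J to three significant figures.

W ≈ 10900 J

Adiabatic: W = (P₁V₁ − P₂V₂)/(γ − 1) with γ = 5/3.
P₁V₁ = 4774 J, P₂V₂ = 12029 J.
W = (4774 − 12029) / 0.6667 = -10882 J.
Work on gas = −W_by = 10882 J.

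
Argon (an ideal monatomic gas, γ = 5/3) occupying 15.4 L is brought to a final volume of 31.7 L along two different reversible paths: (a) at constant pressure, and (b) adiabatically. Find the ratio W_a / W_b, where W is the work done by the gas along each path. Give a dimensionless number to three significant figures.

W_a / W_b ≈ 1.85

Path (a) isobaric: W = P₁(V₂ − V₁) → W_a/(P₁V₁) = 1.058.
Path (b) adiabatic: W = P₁V₁(1 − (V₁/V₂)^(γ−1))/(γ−1) → W_b/(P₁V₁) = 0.573.
W_a / W_b = 1.058 / 0.573 = 1.847.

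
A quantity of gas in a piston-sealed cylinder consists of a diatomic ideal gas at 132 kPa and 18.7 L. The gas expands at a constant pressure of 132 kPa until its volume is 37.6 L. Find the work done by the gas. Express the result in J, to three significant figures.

Isobaric: W = P ΔV.
W = (132 kPa)(37.6 − 18.7 L) = (132)(18.9) = 2495 J.

W ≈ 2490 J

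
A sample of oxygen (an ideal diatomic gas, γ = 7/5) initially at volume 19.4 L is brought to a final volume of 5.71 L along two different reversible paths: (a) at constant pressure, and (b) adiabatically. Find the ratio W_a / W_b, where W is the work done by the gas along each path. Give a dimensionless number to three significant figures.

Path (a) isobaric: W = P₁(V₂ − V₁) → W_a/(P₁V₁) = -0.7057.
Path (b) adiabatic: W = P₁V₁(1 − (V₁/V₂)^(γ−1))/(γ−1) → W_b/(P₁V₁) = -1.578.
W_a / W_b = -0.7057 / -1.578 = 0.4473.

W_a / W_b ≈ 0.447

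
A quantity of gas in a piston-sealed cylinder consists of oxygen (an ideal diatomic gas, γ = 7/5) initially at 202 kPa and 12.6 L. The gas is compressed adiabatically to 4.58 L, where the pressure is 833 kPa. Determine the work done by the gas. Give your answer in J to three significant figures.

W ≈ -3170 J

Adiabatic: W = (P₁V₁ − P₂V₂)/(γ − 1) with γ = 7/5.
P₁V₁ = 2545 J, P₂V₂ = 3815 J.
W = (2545 − 3815) / 0.4 = -3175 J.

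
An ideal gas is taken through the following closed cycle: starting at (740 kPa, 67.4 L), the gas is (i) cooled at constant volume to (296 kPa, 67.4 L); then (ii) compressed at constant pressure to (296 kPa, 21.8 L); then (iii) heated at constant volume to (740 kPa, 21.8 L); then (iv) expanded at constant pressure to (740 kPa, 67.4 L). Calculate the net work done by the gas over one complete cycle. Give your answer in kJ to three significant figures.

Constant-volume legs do no work.
W(ii) = (296)(21.8 − 67.4) = -13498 J; W(iv) = (740)(67.4 − 21.8) = 33744 J.
W_net = -13498 + 33744 = 20246 J (the clockwise enclosed area).

W_net ≈ 20.2 kJ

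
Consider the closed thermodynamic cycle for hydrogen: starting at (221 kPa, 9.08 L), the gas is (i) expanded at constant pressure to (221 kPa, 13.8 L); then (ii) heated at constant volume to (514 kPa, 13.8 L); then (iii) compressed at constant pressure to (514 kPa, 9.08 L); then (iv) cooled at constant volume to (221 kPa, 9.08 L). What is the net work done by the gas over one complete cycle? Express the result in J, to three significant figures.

Constant-volume legs do no work.
W(i) = (221)(13.8 − 9.08) = 1043 J; W(iii) = (514)(9.08 − 13.8) = -2426 J.
W_net = 1043 − 2426 = -1383 J (the counter-clockwise enclosed area).

W_net ≈ -1380 J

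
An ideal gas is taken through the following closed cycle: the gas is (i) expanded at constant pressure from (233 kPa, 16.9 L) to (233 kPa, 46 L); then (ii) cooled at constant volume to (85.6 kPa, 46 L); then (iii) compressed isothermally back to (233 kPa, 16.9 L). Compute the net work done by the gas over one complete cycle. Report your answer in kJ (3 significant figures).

W_net ≈ 2.84 kJ

Leg (i): W = PΔV = (233)(46 − 16.9) = 6780 J.
Leg (ii): W = 0.
Leg (iii): W = PᵢVᵢ ln(V_f/Vᵢ) = (3938) ln(16.9/46) = -3943 J.
W_net = 6780 − 3943 = 2837 J.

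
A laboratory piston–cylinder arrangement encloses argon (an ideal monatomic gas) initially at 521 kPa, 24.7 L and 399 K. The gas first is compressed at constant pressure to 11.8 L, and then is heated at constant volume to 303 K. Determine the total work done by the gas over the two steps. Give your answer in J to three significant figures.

Step 1 (isobaric): W = PΔV = (521 kPa)(11.8 − 24.7 L) = -6721 J.
Step 2 (isochoric): W = 0 (constant volume).
W_total = -6721 + 0 = -6721 J.

W_total ≈ -6720 J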